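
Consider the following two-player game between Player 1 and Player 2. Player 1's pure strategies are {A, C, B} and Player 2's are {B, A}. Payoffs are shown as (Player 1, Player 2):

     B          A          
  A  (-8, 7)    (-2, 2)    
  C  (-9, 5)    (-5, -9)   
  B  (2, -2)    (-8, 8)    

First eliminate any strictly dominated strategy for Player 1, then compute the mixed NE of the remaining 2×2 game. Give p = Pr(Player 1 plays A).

Player 1's strategy C is strictly dominated by A: -8 > -9 and -2 > -5. Eliminate C.
In a mixed equilibrium Player 2 is indifferent between B and A; this condition fixes p.
  Player 2's payoff to B: p·7 + (1−p)·(-2) = 9p - 2
  Player 2's payoff to A: p·2 + (1−p)·8 = -6p + 8
  9p - 2 = -6p + 8  ⇒  15p = 10  ⇒  p = 2/3.

p = 2/3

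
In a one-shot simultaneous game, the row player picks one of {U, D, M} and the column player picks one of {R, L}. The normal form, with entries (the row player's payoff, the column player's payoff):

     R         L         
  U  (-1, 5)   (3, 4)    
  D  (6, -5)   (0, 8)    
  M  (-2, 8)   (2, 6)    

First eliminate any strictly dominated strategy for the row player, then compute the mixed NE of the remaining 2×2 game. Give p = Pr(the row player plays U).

The row player's strategy M is strictly dominated by U: -1 > -2 and 3 > 2. Eliminate M.
In a mixed equilibrium the column player is indifferent between R and L; this condition fixes p.
  the column player's payoff to R: p·5 + (1−p)·(-5) = 10p - 5
  the column player's payoff to L: p·4 + (1−p)·8 = -4p + 8
  10p - 5 = -4p + 8  ⇒  14p = 13  ⇒  p = 13/14.

p = 13/14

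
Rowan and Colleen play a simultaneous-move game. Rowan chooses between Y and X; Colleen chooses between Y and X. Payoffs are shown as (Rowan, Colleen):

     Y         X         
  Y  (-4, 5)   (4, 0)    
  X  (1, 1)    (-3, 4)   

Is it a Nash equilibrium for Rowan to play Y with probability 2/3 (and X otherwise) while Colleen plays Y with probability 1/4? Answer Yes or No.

No

Given Rowan's mix p = 2/3, Colleen's payoff from Y is 11/3 but from X is 4/3. Colleen strictly prefers Y, so Colleen would not mix.
So the proposed profile is not a Nash equilibrium.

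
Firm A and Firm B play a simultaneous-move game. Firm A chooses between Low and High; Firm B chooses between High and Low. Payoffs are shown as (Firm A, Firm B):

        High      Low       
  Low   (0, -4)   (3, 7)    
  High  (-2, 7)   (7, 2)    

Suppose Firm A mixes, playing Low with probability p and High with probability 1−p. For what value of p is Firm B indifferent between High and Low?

For Firm B to be willing to mix, Firm B must be indifferent between High and Low, which pins down Firm A's mix.
  Firm B's payoff from High: p·(-4) + (1−p)·7 = -11p + 7
  Firm B's payoff from Low: p·7 + (1−p)·2 = 5p + 2
  -11p + 7 = 5p + 2  ⇒  -16p = -5  ⇒  p = 5/16.

p = 5/16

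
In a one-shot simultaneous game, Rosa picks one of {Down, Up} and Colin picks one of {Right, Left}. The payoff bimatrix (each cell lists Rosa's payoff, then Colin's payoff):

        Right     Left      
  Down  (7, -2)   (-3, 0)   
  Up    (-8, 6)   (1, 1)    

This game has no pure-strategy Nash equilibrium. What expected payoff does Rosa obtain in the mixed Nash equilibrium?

Set Rosa's expected payoff from Down equal to that from Up:
  Rosa's expected payoff from Down: q·7 + (1−q)·(-3) = 10q - 3
  Rosa's expected payoff from Up: q·(-8) + (1−q)·1 = -9q + 1
  10q - 3 = -9q + 1  ⇒  19q = 4  ⇒  q = 4/19.
At equilibrium Rosa is indifferent across rows, so Rosa's payoff equals the payoff from Down: (4/19)·7 + (15/19)·(-3) = -17/19.

-17/19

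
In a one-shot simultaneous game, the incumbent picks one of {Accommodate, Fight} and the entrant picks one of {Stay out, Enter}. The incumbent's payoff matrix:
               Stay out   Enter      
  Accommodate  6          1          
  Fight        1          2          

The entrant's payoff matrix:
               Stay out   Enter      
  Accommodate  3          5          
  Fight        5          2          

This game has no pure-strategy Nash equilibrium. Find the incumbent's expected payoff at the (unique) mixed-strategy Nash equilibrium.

11/6

The entrant's mix must leave the incumbent indifferent between Accommodate and Fight.
  the incumbent's expected payoff from Accommodate: q·6 + (1−q)·1 = 5q + 1
  the incumbent's expected payoff from Fight: q·1 + (1−q)·2 = -q + 2
  5q + 1 = -q + 2  ⇒  6q = 1  ⇒  q = 1/6.
At equilibrium the incumbent is indifferent across rows, so the incumbent's payoff equals the payoff from Accommodate: (1/6)·6 + (5/6)·1 = 11/6.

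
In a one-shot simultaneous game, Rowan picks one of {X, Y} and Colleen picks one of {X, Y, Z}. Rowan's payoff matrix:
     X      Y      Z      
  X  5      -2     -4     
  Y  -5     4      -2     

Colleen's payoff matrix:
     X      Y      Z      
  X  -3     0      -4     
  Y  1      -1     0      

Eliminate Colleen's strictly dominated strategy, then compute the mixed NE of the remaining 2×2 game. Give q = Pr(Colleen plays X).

q = 3/8

Colleen's strategy Z is strictly dominated by X: -3 > -4 and 1 > 0. Eliminate Z.
Rowan's indifference between X and Y determines Colleen's mixing probability q:
  Rowan's payoff to X: q·5 + (1−q)·(-2) = 7q - 2
  Rowan's payoff to Y: q·(-5) + (1−q)·4 = -9q + 4
  7q - 2 = -9q + 4  ⇒  16q = 6  ⇒  q = 3/8.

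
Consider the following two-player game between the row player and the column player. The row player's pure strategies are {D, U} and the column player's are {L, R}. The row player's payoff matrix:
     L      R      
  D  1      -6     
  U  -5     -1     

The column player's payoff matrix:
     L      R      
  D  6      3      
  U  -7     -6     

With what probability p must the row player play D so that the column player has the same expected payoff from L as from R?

p = 1/4

In a mixed equilibrium the column player is indifferent between L and R; this condition fixes p.
  the column player's payoff from L: p·6 + (1−p)·(-7) = 13p - 7
  the column player's payoff from R: p·3 + (1−p)·(-6) = 9p - 6
  13p - 7 = 9p - 6  ⇒  4p = 1  ⇒  p = 1/4.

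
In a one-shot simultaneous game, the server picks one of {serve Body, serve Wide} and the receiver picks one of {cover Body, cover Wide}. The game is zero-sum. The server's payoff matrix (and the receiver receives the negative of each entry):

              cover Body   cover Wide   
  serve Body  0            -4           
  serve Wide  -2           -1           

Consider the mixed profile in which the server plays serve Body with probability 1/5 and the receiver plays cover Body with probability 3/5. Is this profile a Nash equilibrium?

Check the receiver's indifference given the server's mix p = 1/5:
  payoff from cover Body = 8/5; payoff from cover Wide = 8/5 — equal.
Check the server's indifference given the receiver's mix q = 3/5:
  payoff from serve Body = -8/5; payoff from serve Wide = -8/5 — equal.
Both players are indifferent, so neither can profitably deviate.

Yes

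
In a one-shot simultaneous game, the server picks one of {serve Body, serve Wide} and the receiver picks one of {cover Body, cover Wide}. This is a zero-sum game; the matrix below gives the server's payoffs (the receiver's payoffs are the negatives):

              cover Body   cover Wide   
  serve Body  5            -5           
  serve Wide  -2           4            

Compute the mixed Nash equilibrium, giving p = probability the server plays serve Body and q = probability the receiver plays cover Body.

The receiver's indifference between cover Body and cover Wide determines the server's mixing probability p:
  the receiver's payoff to cover Body: p·(-5) + (1−p)·2 = -7p + 2
  the receiver's payoff to cover Wide: p·5 + (1−p)·(-4) = 9p - 4
  -7p + 2 = 9p - 4  ⇒  -16p = -6  ⇒  p = 3/8.
In a mixed equilibrium the server is indifferent between serve Body and serve Wide; this condition fixes q.
  the server's expected payoff from serve Body: q·5 + (1−q)·(-5) = 10q - 5
  the server's expected payoff from serve Wide: q·(-2) + (1−q)·4 = -6q + 4
  10q - 5 = -6q + 4  ⇒  16q = 9  ⇒  q = 9/16.

p = 3/8, q = 9/16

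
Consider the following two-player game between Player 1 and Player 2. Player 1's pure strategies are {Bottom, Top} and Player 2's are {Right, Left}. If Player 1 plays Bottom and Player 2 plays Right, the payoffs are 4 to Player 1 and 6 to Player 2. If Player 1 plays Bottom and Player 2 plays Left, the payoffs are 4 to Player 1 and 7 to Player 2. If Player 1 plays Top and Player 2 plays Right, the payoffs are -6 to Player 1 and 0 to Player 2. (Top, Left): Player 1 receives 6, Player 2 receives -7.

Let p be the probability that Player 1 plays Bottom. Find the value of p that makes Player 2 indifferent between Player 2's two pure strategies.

Player 1's mix must leave Player 2 indifferent between Right and Left.
  Player 2's payoff to Right: p·6 + (1−p)·0 = 6p
  Player 2's payoff to Left: p·7 + (1−p)·(-7) = 14p - 7
  6p = 14p - 7  ⇒  -8p = -7  ⇒  p = 7/8.

p = 7/8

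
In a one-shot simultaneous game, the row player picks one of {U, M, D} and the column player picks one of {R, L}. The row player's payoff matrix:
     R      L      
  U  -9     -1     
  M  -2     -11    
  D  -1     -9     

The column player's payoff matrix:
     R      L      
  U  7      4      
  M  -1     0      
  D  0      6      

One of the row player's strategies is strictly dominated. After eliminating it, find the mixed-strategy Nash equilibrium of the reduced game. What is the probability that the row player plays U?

The row player's strategy M is strictly dominated by D: -1 > -2 and -9 > -11. Eliminate M.
The row player's mix must leave the column player indifferent between R and L.
  the column player's payoff from R: p·7 + (1−p)·0 = 7p
  the column player's payoff from L: p·4 + (1−p)·6 = -2p + 6
  7p = -2p + 6  ⇒  9p = 6  ⇒  p = 2/3.

p = 2/3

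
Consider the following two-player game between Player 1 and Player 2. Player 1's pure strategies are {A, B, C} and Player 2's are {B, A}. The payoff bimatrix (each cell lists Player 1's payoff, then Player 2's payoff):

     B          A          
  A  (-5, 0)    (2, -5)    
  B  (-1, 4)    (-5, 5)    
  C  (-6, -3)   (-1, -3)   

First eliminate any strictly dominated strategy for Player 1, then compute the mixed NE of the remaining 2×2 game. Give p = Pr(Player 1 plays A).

Player 1's strategy C is strictly dominated by A: -5 > -6 and 2 > -1. Eliminate C.
In a mixed equilibrium Player 2 is indifferent between B and A; this condition fixes p.
  Player 2's expected payoff from B: p·0 + (1−p)·4 = -4p + 4
  Player 2's expected payoff from A: p·(-5) + (1−p)·5 = -10p + 5
  -4p + 4 = -10p + 5  ⇒  6p = 1  ⇒  p = 1/6.

p = 1/6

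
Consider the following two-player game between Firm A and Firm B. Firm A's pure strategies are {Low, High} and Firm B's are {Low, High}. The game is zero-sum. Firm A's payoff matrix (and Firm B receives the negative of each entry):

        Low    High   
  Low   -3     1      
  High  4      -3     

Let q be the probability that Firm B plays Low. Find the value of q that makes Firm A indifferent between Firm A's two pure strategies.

q = 4/11

Firm B's mix must leave Firm A indifferent between Low and High.
  Firm A's expected payoff from Low: q·(-3) + (1−q)·1 = -4q + 1
  Firm A's expected payoff from High: q·4 + (1−q)·(-3) = 7q - 3
  -4q + 1 = 7q - 3  ⇒  -11q = -4  ⇒  q = 4/11.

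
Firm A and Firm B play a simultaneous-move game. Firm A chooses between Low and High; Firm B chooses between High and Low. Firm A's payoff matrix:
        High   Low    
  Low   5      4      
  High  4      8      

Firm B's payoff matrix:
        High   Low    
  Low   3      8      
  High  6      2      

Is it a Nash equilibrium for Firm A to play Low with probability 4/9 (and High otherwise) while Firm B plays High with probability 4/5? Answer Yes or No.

Yes

Check Firm B's indifference given Firm A's mix p = 4/9:
  payoff from High = 14/3; payoff from Low = 14/3 — equal.
Check Firm A's indifference given Firm B's mix q = 4/5:
  payoff from Low = 24/5; payoff from High = 24/5 — equal.
Both players are indifferent, so neither can profitably deviate.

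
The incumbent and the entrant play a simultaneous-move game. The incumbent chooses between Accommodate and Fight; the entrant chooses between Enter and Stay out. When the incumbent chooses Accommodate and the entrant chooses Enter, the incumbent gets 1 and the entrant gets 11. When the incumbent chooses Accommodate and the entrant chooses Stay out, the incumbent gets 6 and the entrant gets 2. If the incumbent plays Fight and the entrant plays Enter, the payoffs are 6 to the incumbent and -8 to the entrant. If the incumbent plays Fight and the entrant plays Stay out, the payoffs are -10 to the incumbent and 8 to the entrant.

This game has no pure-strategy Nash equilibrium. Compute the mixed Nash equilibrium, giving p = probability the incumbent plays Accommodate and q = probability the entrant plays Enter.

p = 16/25, q = 16/21

In a mixed equilibrium the entrant is indifferent between Enter and Stay out; this condition fixes p.
  the entrant's payoff from Enter: p·11 + (1−p)·(-8) = 19p - 8
  the entrant's payoff from Stay out: p·2 + (1−p)·8 = -6p + 8
  19p - 8 = -6p + 8  ⇒  25p = 16  ⇒  p = 16/25.
The incumbent's indifference between Accommodate and Fight determines the entrant's mixing probability q:
  the incumbent's expected payoff from Accommodate: q·1 + (1−q)·6 = -5q + 6
  the incumbent's expected payoff from Fight: q·6 + (1−q)·(-10) = 16q - 10
  -5q + 6 = 16q - 10  ⇒  -21q = -16  ⇒  q = 16/21.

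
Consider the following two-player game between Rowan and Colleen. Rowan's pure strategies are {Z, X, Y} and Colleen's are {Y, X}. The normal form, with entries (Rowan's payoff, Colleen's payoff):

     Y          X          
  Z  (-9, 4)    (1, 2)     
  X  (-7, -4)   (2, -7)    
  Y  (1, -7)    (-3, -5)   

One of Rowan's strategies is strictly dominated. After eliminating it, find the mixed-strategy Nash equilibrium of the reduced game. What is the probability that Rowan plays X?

Rowan's strategy Z is strictly dominated by X: -7 > -9 and 2 > 1. Eliminate Z.
For Colleen to be willing to mix, Colleen must be indifferent between Y and X, which pins down Rowan's mix.
  Colleen's expected payoff from Y: p·(-4) + (1−p)·(-7) = 3p - 7
  Colleen's expected payoff from X: p·(-7) + (1−p)·(-5) = -2p - 5
  3p - 7 = -2p - 5  ⇒  5p = 2  ⇒  p = 2/5.

p = 2/5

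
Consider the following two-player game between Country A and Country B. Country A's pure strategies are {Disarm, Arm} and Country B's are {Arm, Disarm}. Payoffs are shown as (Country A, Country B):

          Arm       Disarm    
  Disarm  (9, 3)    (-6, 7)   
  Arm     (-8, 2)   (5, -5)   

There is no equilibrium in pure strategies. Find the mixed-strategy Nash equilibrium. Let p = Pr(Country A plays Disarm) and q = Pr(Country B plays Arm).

Country A's mix must leave Country B indifferent between Arm and Disarm.
  Country B's expected payoff from Arm: p·3 + (1−p)·2 = p + 2
  Country B's expected payoff from Disarm: p·7 + (1−p)·(-5) = 12p - 5
  p + 2 = 12p - 5  ⇒  -11p = -7  ⇒  p = 7/11.
In a mixed equilibrium Country A is indifferent between Disarm and Arm; this condition fixes q.
  Country A's payoff from Disarm: q·9 + (1−q)·(-6) = 15q - 6
  Country A's payoff from Arm: q·(-8) + (1−q)·5 = -13q + 5
  15q - 6 = -13q + 5  ⇒  28q = 11  ⇒  q = 11/28.

p = 7/11, q = 11/28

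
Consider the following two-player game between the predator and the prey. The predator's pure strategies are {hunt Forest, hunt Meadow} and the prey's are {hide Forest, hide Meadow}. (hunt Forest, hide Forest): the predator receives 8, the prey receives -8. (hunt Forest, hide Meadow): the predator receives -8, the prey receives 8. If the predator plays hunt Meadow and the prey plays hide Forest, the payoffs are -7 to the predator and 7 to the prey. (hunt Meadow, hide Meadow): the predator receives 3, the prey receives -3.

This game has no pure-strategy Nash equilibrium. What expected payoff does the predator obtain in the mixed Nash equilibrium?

The prey's mix must leave the predator indifferent between hunt Forest and hunt Meadow.
  the predator's payoff from hunt Forest: q·8 + (1−q)·(-8) = 16q - 8
  the predator's payoff from hunt Meadow: q·(-7) + (1−q)·3 = -10q + 3
  16q - 8 = -10q + 3  ⇒  26q = 11  ⇒  q = 11/26.
At equilibrium the predator is indifferent across rows, so the predator's payoff equals the payoff from hunt Forest: (11/26)·8 + (15/26)·(-8) = -16/13.

-16/13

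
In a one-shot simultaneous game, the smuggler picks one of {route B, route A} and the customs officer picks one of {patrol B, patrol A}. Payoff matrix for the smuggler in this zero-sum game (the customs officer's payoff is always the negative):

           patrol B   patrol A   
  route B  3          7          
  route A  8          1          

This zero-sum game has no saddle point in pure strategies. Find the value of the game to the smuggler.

In a mixed equilibrium the smuggler is indifferent between route B and route A; this condition fixes q.
  the smuggler's payoff to route B: q·3 + (1−q)·7 = -4q + 7
  the smuggler's payoff to route A: q·8 + (1−q)·1 = 7q + 1
  -4q + 7 = 7q + 1  ⇒  -11q = -6  ⇒  q = 6/11.
The value is the smuggler's expected payoff against this mix (using route B): (6/11)·3 + (5/11)·7 = 53/11.

v = 53/11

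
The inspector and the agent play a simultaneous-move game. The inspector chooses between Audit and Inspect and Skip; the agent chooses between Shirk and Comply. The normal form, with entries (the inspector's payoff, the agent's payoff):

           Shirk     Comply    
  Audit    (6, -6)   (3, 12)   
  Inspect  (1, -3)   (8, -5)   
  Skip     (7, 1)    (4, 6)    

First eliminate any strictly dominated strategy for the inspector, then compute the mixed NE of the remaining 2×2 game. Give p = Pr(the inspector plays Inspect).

p = 5/7

The inspector's strategy Audit is strictly dominated by Skip: 7 > 6 and 4 > 3. Eliminate Audit.
The agent's indifference between Shirk and Comply determines the inspector's mixing probability p:
  the agent's payoff to Shirk: p·(-3) + (1−p)·1 = -4p + 1
  the agent's payoff to Comply: p·(-5) + (1−p)·6 = -11p + 6
  -4p + 1 = -11p + 6  ⇒  7p = 5  ⇒  p = 5/7.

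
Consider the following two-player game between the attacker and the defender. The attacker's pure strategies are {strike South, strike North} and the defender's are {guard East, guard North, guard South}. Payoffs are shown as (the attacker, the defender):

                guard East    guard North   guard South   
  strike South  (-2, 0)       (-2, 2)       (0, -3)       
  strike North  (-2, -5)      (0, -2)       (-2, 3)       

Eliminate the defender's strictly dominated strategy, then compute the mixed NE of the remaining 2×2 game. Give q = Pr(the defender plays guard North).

q = 1/2

The defender's strategy guard East is strictly dominated by guard North: 2 > 0 and -2 > -5. Eliminate guard East.
In a mixed equilibrium the attacker is indifferent between strike South and strike North; this condition fixes q.
  the attacker's payoff to strike South: q·(-2) + (1−q)·0 = -2q
  the attacker's payoff to strike North: q·0 + (1−q)·(-2) = 2q - 2
  -2q = 2q - 2  ⇒  -4q = -2  ⇒  q = 1/2.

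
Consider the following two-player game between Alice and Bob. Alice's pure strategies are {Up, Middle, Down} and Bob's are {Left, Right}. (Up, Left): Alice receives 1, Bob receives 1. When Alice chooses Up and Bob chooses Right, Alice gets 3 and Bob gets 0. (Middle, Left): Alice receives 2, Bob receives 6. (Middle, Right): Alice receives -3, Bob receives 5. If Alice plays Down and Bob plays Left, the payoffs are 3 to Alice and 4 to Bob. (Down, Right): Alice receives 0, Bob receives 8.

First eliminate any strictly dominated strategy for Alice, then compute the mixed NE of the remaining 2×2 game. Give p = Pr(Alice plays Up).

p = 4/5

Alice's strategy Middle is strictly dominated by Down: 3 > 2 and 0 > -3. Eliminate Middle.
Bob's indifference between Left and Right determines Alice's mixing probability p:
  Bob's payoff to Left: p·1 + (1−p)·4 = -3p + 4
  Bob's payoff to Right: p·0 + (1−p)·8 = -8p + 8
  -3p + 4 = -8p + 8  ⇒  5p = 4  ⇒  p = 4/5.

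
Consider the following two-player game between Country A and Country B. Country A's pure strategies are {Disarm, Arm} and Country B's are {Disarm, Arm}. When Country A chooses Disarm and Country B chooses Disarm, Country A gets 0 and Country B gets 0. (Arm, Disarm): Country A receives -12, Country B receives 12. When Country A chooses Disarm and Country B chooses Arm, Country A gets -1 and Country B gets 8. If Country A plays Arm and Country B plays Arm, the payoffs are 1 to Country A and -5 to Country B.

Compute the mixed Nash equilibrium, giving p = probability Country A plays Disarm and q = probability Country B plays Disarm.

p = 17/25, q = 1/7

Set Country B's expected payoff from Disarm equal to that from Arm:
  Country B's expected payoff from Disarm: p·0 + (1−p)·12 = -12p + 12
  Country B's expected payoff from Arm: p·8 + (1−p)·(-5) = 13p - 5
  -12p + 12 = 13p - 5  ⇒  -25p = -17  ⇒  p = 17/25.
Country B's mix must leave Country A indifferent between Disarm and Arm.
  Country A's expected payoff from Disarm: q·0 + (1−q)·(-1) = q - 1
  Country A's expected payoff from Arm: q·(-12) + (1−q)·1 = -13q + 1
  q - 1 = -13q + 1  ⇒  14q = 2  ⇒  q = 1/7.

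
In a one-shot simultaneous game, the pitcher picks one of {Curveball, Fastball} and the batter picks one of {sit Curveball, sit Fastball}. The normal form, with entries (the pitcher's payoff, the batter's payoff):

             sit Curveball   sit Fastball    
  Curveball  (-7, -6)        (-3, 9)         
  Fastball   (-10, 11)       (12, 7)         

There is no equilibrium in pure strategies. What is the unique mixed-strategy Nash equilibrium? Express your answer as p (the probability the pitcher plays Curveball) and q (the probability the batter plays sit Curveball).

p = 4/19, q = 5/6

The pitcher's mix must leave the batter indifferent between sit Curveball and sit Fastball.
  the batter's expected payoff from sit Curveball: p·(-6) + (1−p)·11 = -17p + 11
  the batter's expected payoff from sit Fastball: p·9 + (1−p)·7 = 2p + 7
  -17p + 11 = 2p + 7  ⇒  -19p = -4  ⇒  p = 4/19.
Set the pitcher's expected payoff from Curveball equal to that from Fastball:
  the pitcher's payoff from Curveball: q·(-7) + (1−q)·(-3) = -4q - 3
  the pitcher's payoff from Fastball: q·(-10) + (1−q)·12 = -22q + 12
  -4q - 3 = -22q + 12  ⇒  18q = 15  ⇒  q = 5/6.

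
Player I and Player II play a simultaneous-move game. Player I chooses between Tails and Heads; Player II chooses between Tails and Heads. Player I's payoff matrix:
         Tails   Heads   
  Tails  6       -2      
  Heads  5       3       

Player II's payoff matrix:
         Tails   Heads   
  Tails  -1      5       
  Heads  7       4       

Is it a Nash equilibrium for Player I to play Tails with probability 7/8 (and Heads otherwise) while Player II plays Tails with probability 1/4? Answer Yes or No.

Given Player I's mix p = 7/8, Player II's payoff from Tails is 0 but from Heads is 39/8. Player II strictly prefers Heads, so Player II would not mix.
So the proposed profile is not a Nash equilibrium.

No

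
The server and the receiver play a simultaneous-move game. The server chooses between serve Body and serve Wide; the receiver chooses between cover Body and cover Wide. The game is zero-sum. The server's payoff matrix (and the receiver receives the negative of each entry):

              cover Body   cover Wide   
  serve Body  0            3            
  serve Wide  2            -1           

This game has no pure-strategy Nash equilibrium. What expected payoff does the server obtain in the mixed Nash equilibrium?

1

For the server to be willing to mix, the server must be indifferent between serve Body and serve Wide, which pins down the receiver's mix.
  the server's payoff to serve Body: q·0 + (1−q)·3 = -3q + 3
  the server's payoff to serve Wide: q·2 + (1−q)·(-1) = 3q - 1
  -3q + 3 = 3q - 1  ⇒  -6q = -4  ⇒  q = 2/3.
At equilibrium the server is indifferent across rows, so the server's payoff equals the payoff from serve Body: (2/3)·0 + (1/3)·3 = 1.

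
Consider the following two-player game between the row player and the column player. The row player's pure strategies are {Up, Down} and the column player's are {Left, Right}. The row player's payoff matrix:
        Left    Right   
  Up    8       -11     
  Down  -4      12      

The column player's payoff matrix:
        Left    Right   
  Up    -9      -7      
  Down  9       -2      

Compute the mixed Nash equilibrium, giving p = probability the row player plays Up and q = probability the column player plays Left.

p = 11/13, q = 23/35

Set the column player's expected payoff from Left equal to that from Right:
  the column player's payoff from Left: p·(-9) + (1−p)·9 = -18p + 9
  the column player's payoff from Right: p·(-7) + (1−p)·(-2) = -5p - 2
  -18p + 9 = -5p - 2  ⇒  -13p = -11  ⇒  p = 11/13.
The row player's indifference between Up and Down determines the column player's mixing probability q:
  the row player's expected payoff from Up: q·8 + (1−q)·(-11) = 19q - 11
  the row player's expected payoff from Down: q·(-4) + (1−q)·12 = -16q + 12
  19q - 11 = -16q + 12  ⇒  35q = 23  ⇒  q = 23/35.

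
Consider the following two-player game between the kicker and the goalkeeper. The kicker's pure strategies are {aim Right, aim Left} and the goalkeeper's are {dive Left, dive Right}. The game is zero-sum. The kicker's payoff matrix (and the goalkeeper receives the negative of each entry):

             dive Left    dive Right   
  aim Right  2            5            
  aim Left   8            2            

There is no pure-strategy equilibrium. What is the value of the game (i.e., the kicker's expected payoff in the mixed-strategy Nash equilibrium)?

v = 4

The goalkeeper's mix must leave the kicker indifferent between aim Right and aim Left.
  the kicker's expected payoff from aim Right: q·2 + (1−q)·5 = -3q + 5
  the kicker's expected payoff from aim Left: q·8 + (1−q)·2 = 6q + 2
  -3q + 5 = 6q + 2  ⇒  -9q = -3  ⇒  q = 1/3.
The value is the kicker's expected payoff against this mix (using aim Right): (1/3)·2 + (2/3)·5 = 4.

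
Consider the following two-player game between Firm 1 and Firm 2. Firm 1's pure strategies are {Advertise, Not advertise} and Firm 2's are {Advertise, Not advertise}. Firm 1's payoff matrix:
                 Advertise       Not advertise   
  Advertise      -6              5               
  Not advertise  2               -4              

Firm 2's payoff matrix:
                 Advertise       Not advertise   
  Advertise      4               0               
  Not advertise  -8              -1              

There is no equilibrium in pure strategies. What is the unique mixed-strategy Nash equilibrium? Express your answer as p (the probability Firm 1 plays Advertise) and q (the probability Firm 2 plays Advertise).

p = 7/11, q = 9/17

In a mixed equilibrium Firm 2 is indifferent between Advertise and Not advertise; this condition fixes p.
  Firm 2's payoff from Advertise: p·4 + (1−p)·(-8) = 12p - 8
  Firm 2's payoff from Not advertise: p·0 + (1−p)·(-1) = p - 1
  12p - 8 = p - 1  ⇒  11p = 7  ⇒  p = 7/11.
Set Firm 1's expected payoff from Advertise equal to that from Not advertise:
  Firm 1's expected payoff from Advertise: q·(-6) + (1−q)·5 = -11q + 5
  Firm 1's expected payoff from Not advertise: q·2 + (1−q)·(-4) = 6q - 4
  -11q + 5 = 6q - 4  ⇒  -17q = -9  ⇒  q = 9/17.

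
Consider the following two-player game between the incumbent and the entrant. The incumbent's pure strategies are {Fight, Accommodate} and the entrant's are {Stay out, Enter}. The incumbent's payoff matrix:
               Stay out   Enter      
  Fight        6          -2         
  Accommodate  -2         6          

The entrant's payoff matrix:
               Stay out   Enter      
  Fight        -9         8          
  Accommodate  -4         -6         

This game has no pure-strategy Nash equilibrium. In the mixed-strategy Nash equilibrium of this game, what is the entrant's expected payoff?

For the entrant to be willing to mix, the entrant must be indifferent between Stay out and Enter, which pins down the incumbent's mix.
  the entrant's payoff to Stay out: p·(-9) + (1−p)·(-4) = -5p - 4
  the entrant's payoff to Enter: p·8 + (1−p)·(-6) = 14p - 6
  -5p - 4 = 14p - 6  ⇒  -19p = -2  ⇒  p = 2/19.
At equilibrium the entrant is indifferent across columns, so the entrant's payoff equals the payoff from Stay out: (2/19)·(-9) + (17/19)·(-4) = -86/19.

-86/19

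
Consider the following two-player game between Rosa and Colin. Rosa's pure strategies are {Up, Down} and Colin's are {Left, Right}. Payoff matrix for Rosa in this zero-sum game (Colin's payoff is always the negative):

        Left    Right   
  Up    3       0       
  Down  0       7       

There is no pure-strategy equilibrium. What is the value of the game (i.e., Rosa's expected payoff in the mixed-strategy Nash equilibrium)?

Colin's mix must leave Rosa indifferent between Up and Down.
  Rosa's expected payoff from Up: q·3 + (1−q)·0 = 3q
  Rosa's expected payoff from Down: q·0 + (1−q)·7 = -7q + 7
  3q = -7q + 7  ⇒  10q = 7  ⇒  q = 7/10.
The value is Rosa's expected payoff against this mix (using Up): (7/10)·3 + (3/10)·0 = 21/10.

v = 21/10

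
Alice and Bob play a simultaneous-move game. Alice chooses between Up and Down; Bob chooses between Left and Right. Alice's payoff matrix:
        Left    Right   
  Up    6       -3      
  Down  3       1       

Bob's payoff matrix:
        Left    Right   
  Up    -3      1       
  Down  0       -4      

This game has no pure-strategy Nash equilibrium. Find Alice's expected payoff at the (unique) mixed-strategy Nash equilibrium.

Bob's mix must leave Alice indifferent between Up and Down.
  Alice's payoff from Up: q·6 + (1−q)·(-3) = 9q - 3
  Alice's payoff from Down: q·3 + (1−q)·1 = 2q + 1
  9q - 3 = 2q + 1  ⇒  7q = 4  ⇒  q = 4/7.
At equilibrium Alice is indifferent across rows, so Alice's payoff equals the payoff from Up: (4/7)·6 + (3/7)·(-3) = 15/7.

15/7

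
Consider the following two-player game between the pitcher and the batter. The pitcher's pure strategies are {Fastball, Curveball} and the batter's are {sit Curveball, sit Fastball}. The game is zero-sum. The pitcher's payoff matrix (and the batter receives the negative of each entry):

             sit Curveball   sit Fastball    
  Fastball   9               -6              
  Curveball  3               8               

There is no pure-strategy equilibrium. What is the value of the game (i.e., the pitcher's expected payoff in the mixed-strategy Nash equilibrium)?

v = 9/2

In a mixed equilibrium the pitcher is indifferent between Fastball and Curveball; this condition fixes q.
  the pitcher's payoff to Fastball: q·9 + (1−q)·(-6) = 15q - 6
  the pitcher's payoff to Curveball: q·3 + (1−q)·8 = -5q + 8
  15q - 6 = -5q + 8  ⇒  20q = 14  ⇒  q = 7/10.
The value is the pitcher's expected payoff against this mix (using Fastball): (7/10)·9 + (3/10)·(-6) = 9/2.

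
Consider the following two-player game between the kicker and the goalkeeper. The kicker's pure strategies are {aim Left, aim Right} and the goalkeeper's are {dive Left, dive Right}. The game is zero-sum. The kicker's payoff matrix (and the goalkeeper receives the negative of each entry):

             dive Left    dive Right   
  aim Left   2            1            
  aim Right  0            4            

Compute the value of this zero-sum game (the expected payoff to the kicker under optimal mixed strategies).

The kicker's indifference between aim Left and aim Right determines the goalkeeper's mixing probability q:
  the kicker's payoff to aim Left: q·2 + (1−q)·1 = q + 1
  the kicker's payoff to aim Right: q·0 + (1−q)·4 = -4q + 4
  q + 1 = -4q + 4  ⇒  5q = 3  ⇒  q = 3/5.
The value is the kicker's expected payoff against this mix (using aim Left): (3/5)·2 + (2/5)·1 = 8/5.

v = 8/5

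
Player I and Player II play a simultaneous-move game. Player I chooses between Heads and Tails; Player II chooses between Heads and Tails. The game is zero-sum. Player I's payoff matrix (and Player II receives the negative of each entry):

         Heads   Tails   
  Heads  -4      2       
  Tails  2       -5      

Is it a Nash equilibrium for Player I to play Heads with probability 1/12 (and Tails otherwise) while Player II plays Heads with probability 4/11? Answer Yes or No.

No

Given Player I's mix p = 1/12, Player II's payoff from Heads is -3/2 but from Tails is 53/12. Player II strictly prefers Tails, so Player II would not mix.
So the proposed profile is not a Nash equilibrium.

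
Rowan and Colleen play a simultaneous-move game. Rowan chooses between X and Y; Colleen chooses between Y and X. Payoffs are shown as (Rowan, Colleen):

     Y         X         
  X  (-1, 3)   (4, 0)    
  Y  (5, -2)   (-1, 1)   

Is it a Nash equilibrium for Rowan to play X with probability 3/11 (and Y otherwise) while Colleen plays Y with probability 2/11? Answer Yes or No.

No

Given Rowan's mix p = 3/11, Colleen's payoff from Y is -7/11 but from X is 8/11. Colleen strictly prefers X, so Colleen would not mix.
So the proposed profile is not a Nash equilibrium.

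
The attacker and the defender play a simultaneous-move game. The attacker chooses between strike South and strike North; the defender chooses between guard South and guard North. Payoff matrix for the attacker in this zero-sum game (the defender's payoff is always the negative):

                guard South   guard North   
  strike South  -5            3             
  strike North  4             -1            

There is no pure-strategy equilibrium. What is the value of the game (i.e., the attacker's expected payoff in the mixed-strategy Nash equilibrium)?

Set the attacker's expected payoff from strike South equal to that from strike North:
  the attacker's payoff from strike South: q·(-5) + (1−q)·3 = -8q + 3
  the attacker's payoff from strike North: q·4 + (1−q)·(-1) = 5q - 1
  -8q + 3 = 5q - 1  ⇒  -13q = -4  ⇒  q = 4/13.
The value is the attacker's expected payoff against this mix (using strike South): (4/13)·(-5) + (9/13)·3 = 7/13.

v = 7/13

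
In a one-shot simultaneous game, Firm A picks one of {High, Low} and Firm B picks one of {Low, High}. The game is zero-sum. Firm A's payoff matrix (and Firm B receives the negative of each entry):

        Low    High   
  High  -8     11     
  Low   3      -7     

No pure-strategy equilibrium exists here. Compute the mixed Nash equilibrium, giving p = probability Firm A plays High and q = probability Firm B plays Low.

Set Firm B's expected payoff from Low equal to that from High:
  Firm B's payoff from Low: p·8 + (1−p)·(-3) = 11p - 3
  Firm B's payoff from High: p·(-11) + (1−p)·7 = -18p + 7
  11p - 3 = -18p + 7  ⇒  29p = 10  ⇒  p = 10/29.
Firm A's indifference between High and Low determines Firm B's mixing probability q:
  Firm A's payoff to High: q·(-8) + (1−q)·11 = -19q + 11
  Firm A's payoff to Low: q·3 + (1−q)·(-7) = 10q - 7
  -19q + 11 = 10q - 7  ⇒  -29q = -18  ⇒  q = 18/29.

p = 10/29, q = 18/29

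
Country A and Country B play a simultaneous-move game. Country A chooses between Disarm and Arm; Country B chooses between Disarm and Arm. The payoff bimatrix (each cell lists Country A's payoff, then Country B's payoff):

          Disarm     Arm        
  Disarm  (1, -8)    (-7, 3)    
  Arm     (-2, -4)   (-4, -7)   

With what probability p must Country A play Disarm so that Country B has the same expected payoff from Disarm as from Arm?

p = 3/14

Country B's indifference between Disarm and Arm determines Country A's mixing probability p:
  Country B's payoff from Disarm: p·(-8) + (1−p)·(-4) = -4p - 4
  Country B's payoff from Arm: p·3 + (1−p)·(-7) = 10p - 7
  -4p - 4 = 10p - 7  ⇒  -14p = -3  ⇒  p = 3/14.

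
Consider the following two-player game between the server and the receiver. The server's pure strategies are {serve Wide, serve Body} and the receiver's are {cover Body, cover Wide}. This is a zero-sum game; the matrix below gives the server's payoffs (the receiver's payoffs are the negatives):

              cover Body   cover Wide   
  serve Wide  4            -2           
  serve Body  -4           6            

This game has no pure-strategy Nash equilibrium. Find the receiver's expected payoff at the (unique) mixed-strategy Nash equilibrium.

The receiver's indifference between cover Body and cover Wide determines the server's mixing probability p:
  the receiver's payoff to cover Body: p·(-4) + (1−p)·4 = -8p + 4
  the receiver's payoff to cover Wide: p·2 + (1−p)·(-6) = 8p - 6
  -8p + 4 = 8p - 6  ⇒  -16p = -10  ⇒  p = 5/8.
At equilibrium the receiver is indifferent across columns, so the receiver's payoff equals the payoff from cover Body: (5/8)·(-4) + (3/8)·4 = -1.

-1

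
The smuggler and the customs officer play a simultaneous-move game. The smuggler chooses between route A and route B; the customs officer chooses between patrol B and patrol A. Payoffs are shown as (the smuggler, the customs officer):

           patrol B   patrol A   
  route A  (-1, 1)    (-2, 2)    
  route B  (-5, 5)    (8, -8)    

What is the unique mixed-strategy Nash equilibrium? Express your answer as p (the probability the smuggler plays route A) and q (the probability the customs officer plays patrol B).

For the customs officer to be willing to mix, the customs officer must be indifferent between patrol B and patrol A, which pins down the smuggler's mix.
  the customs officer's expected payoff from patrol B: p·1 + (1−p)·5 = -4p + 5
  the customs officer's expected payoff from patrol A: p·2 + (1−p)·(-8) = 10p - 8
  -4p + 5 = 10p - 8  ⇒  -14p = -13  ⇒  p = 13/14.
In a mixed equilibrium the smuggler is indifferent between route A and route B; this condition fixes q.
  the smuggler's payoff from route A: q·(-1) + (1−q)·(-2) = q - 2
  the smuggler's payoff from route B: q·(-5) + (1−q)·8 = -13q + 8
  q - 2 = -13q + 8  ⇒  14q = 10  ⇒  q = 5/7.

p = 13/14, q = 5/7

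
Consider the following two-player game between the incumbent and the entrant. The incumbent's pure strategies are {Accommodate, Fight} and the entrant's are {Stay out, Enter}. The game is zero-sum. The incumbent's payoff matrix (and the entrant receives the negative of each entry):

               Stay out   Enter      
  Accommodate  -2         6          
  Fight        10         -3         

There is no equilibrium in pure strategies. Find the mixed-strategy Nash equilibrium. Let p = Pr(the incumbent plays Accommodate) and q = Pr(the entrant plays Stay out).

For the entrant to be willing to mix, the entrant must be indifferent between Stay out and Enter, which pins down the incumbent's mix.
  the entrant's expected payoff from Stay out: p·2 + (1−p)·(-10) = 12p - 10
  the entrant's expected payoff from Enter: p·(-6) + (1−p)·3 = -9p + 3
  12p - 10 = -9p + 3  ⇒  21p = 13  ⇒  p = 13/21.
Set the incumbent's expected payoff from Accommodate equal to that from Fight:
  the incumbent's payoff to Accommodate: q·(-2) + (1−q)·6 = -8q + 6
  the incumbent's payoff to Fight: q·10 + (1−q)·(-3) = 13q - 3
  -8q + 6 = 13q - 3  ⇒  -21q = -9  ⇒  q = 3/7.

p = 13/21, q = 3/7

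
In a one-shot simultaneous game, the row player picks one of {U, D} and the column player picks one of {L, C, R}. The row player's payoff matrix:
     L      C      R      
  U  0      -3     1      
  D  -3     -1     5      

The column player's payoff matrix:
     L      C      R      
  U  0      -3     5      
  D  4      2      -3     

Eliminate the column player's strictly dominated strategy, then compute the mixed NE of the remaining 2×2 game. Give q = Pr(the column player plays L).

q = 4/7

The column player's strategy C is strictly dominated by L: 0 > -3 and 4 > 2. Eliminate C.
The column player's mix must leave the row player indifferent between U and D.
  the row player's expected payoff from U: q·0 + (1−q)·1 = -q + 1
  the row player's expected payoff from D: q·(-3) + (1−q)·5 = -8q + 5
  -q + 1 = -8q + 5  ⇒  7q = 4  ⇒  q = 4/7.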